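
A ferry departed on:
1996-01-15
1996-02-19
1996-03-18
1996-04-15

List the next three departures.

These are Mondays at 28- or 35-day spacing (35, 28, 28).
The pattern: 3rd Monday of the month.
3rd Monday of May 1996: 1996-05-20.
June 1996 — 3rd Monday is 1996-06-17.
July 1996 — 3rd Monday is 1996-07-15.

1996-05-20, 1996-06-17, 1996-07-15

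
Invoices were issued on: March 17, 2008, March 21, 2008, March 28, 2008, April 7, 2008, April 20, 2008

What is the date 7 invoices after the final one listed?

Gaps: 4, 7, 10, 13 days — each gap is 3 larger than the previous one.
Next gap: 16 days. April 20, 2008 + 16 days = May 6, 2008.
Next gap: 19 days. May 6, 2008 + 19 days = May 25, 2008.
Next gap: 22 days. May 25, 2008 + 22 days = June 16, 2008.
Next gap: 25 days. June 16, 2008 + 25 days = July 11, 2008.
Next gap: 28 days. July 11, 2008 + 28 days = August 8, 2008.
Next gap: 31 days. August 8, 2008 + 31 days = September 8, 2008.
Next gap: 34 days. September 8, 2008 + 34 days = October 12, 2008.

October 12, 2008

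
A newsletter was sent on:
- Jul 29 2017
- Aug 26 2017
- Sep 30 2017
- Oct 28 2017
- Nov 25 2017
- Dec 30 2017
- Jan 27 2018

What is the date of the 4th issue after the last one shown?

All Saturdays; the gaps (28, 35, 28, 28, 35, 28) vary with month length.
This is the last Saturday of each month.
Last Saturday of February 2018: Feb 24 2018.
March 2018 ends with Saturday Mar 31 2018.
April 2018 ends with Saturday Apr 28 2018.
Last Saturday of May 2018: May 26 2018.

May 26 2018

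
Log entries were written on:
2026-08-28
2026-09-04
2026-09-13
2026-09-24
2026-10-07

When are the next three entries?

Gaps: 7, 9, 11, 13 days — each gap is 2 larger than the previous one.
Next gap: 15 days. 2026-10-07 + 15 days = 2026-10-22.
Next gap: 17 days. 2026-10-22 + 17 days = 2026-11-08.
Next gap: 19 days. 2026-11-08 + 19 days = 2026-11-27.

2026-10-22, 2026-11-08, 2026-11-27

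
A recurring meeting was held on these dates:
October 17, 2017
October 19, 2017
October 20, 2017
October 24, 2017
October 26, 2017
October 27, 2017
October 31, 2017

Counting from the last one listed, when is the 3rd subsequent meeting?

Every event lands on a Tuesday or Thursday or Friday (gaps cycle 2, 1, 4, 2, 1, 4).
So the schedule is: every Tuesday, Thursday and Friday.
Next Thursday: November 2, 2017.
Next Friday: November 3, 2017.
The following Tuesday is November 7, 2017.

November 7, 2017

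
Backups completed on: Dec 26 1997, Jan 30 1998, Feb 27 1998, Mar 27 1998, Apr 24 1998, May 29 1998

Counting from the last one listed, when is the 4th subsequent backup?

Sep 25 1998

All Fridays; the gaps (35, 28, 28, 28, 35) vary with month length.
This is the last Friday of each month.
June 1998 ends with Friday Jun 26 1998.
July 1998 ends with Friday Jul 31 1998.
August 1998 ends with Friday Aug 28 1998.
September 1998 ends with Friday Sep 25 1998.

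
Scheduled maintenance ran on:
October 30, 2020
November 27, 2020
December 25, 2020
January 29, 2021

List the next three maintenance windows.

Every date is a Friday; gaps 28, 28, 35 days.
Each is the last Friday of its month (at least one falls on the 29th or later, ruling out '4th Friday').
Last Friday of February 2021: February 26, 2021.
March 2021 ends with Friday March 26, 2021.
April 2021 ends with Friday April 30, 2021.

February 26, 2021; March 26, 2021; April 30, 2021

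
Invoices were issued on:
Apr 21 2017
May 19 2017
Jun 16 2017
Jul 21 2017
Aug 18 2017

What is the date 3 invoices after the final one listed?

Nov 17 2017

Gaps: 28, 28, 35, 28 days — a mix of 28 and 35. Every date is a Friday.
Each is the 3rd Friday of its month.
3rd Friday of September 2017: Sep 15 2017.
October 2017 — 3rd Friday is Oct 20 2017.
3rd Friday of November 2017: Nov 17 2017.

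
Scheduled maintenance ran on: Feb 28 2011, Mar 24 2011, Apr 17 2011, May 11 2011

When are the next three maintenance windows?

Jun 4 2011, Jun 28 2011, Jul 22 2011

Every event comes 24 days after the last (24, 24, 24).
May 11 2011 + 24 days = Jun 4 2011.
Jun 4 2011 + 24 days = Jun 28 2011.
Jun 28 2011 + 24 days = Jul 22 2011.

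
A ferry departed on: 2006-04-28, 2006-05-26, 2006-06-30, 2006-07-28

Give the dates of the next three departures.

2006-08-25, 2006-09-29, 2006-10-27

Every date is a Friday; gaps 28, 35, 28 days.
Each is the last Friday of its month (at least one falls on the 29th or later, ruling out '4th Friday').
Last Friday of August 2006: 2006-08-25.
September 2006 ends with Friday 2006-09-29.
Last Friday of October 2006: 2006-10-27.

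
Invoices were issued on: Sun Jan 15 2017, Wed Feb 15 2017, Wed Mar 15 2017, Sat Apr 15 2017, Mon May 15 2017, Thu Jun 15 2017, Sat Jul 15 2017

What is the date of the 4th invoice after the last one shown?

Wed Nov 15 2017

Each date is the 15th; the gaps (31, 28, 31, 30, 31, 30) track the month lengths.
The rule is the 15th of each month.
Next: August 2017 → Tue Aug 15 2017.
Next: September 2017 → Fri Sep 15 2017.
October 2017: Sun Oct 15 2017.
November 2017: Wed Nov 15 2017.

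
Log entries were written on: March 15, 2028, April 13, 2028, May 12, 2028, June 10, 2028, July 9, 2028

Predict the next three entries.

August 7, 2028; September 5, 2028; October 4, 2028

Gaps between consecutive events: 29, 29, 29, 29 days — a constant 29-day interval.
July 9, 2028 + 29 days = August 7, 2028.
August 7, 2028 + 29 days = September 5, 2028.
September 5, 2028 + 29 days = October 4, 2028.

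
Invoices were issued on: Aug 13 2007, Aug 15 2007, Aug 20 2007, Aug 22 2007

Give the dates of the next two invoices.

Aug 27 2007, Aug 29 2007

Every event lands on a Monday or Wednesday (gaps cycle 2, 5, 2).
So the schedule is: every Monday and Wednesday.
The following Monday is Aug 27 2007.
The following Wednesday is Aug 29 2007.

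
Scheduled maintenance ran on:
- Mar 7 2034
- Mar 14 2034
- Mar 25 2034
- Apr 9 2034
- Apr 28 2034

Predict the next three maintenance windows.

May 21 2034, Jun 17 2034, Jul 18 2034

Gaps: 7, 11, 15, 19 days — each gap is 4 larger than the previous one.
Next gap: 23 days. Apr 28 2034 + 23 days = May 21 2034.
Next gap: 27 days. May 21 2034 + 27 days = Jun 17 2034.
Next gap: 31 days. Jun 17 2034 + 31 days = Jul 18 2034.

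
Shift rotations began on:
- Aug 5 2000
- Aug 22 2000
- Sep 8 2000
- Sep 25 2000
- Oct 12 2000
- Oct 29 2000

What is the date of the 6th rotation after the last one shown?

Every event comes 17 days after the last (17, 17, 17, 17, 17).
Oct 29 2000 + 17 days = Nov 15 2000.
Nov 15 2000 + 17 days = Dec 2 2000.
Dec 2 2000 + 17 days = Dec 19 2000.
Dec 19 2000 + 17 days = Jan 5 2001.
Jan 5 2001 + 17 days = Jan 22 2001.
Jan 22 2001 + 17 days = Feb 8 2001.

Feb 8 2001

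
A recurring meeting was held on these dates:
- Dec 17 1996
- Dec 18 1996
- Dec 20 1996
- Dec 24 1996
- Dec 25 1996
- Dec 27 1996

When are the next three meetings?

Dec 31 1996, Jan 1 1997, Jan 3 1997

Every event lands on a Tuesday or Wednesday or Friday (gaps cycle 1, 2, 4, 1, 2).
So the schedule is: every Tuesday, Wednesday and Friday.
The following Tuesday is Dec 31 1996.
The following Wednesday is Jan 1 1997.
Next Friday: Jan 3 1997.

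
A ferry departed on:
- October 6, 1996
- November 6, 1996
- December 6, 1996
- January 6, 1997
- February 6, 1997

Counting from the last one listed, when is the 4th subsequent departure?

June 6, 1997

The day-of-month is always 6 (31, 30, 31, 31 days between events).
So this recurs on the 6th of each month.
Next: March 1997 → March 6, 1997.
Next: April 1997 → April 6, 1997.
May 1997: May 6, 1997.
June 1997: June 6, 1997.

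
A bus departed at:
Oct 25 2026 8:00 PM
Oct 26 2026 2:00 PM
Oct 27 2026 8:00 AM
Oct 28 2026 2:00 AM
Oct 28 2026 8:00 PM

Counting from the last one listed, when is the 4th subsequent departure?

Gaps: 18, 18, 18, 18 hours — each event is 18 hours after the previous one.
Oct 28 2026 8:00 PM + 18 h = Oct 29 2026 2:00 PM.
Oct 29 2026 2:00 PM + 18 h = Oct 30 2026 8:00 AM.
Oct 30 2026 8:00 AM + 18 h = Oct 31 2026 2:00 AM.
Oct 31 2026 2:00 AM + 18 h = Oct 31 2026 8:00 PM.

Oct 31 2026 8:00 PM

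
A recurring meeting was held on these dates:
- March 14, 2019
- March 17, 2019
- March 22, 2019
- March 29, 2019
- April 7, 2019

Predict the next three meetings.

April 18, 2019; May 1, 2019; May 16, 2019

Intervals are 3, 5, 7, 9 days — an arithmetic progression with common difference 2.
Next gap: 11 days. April 7, 2019 + 11 days = April 18, 2019.
Next gap: 13 days. April 18, 2019 + 13 days = May 1, 2019.
Next gap: 15 days. May 1, 2019 + 15 days = May 16, 2019.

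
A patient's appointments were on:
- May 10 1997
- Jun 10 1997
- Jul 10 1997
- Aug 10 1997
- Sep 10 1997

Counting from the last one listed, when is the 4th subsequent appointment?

The day-of-month is always 10 (31, 30, 31, 31 days between events).
So this recurs on the 10th of each month.
October 1997: Oct 10 1997.
Next: November 1997 → Nov 10 1997.
December 1997: Dec 10 1997.
January 1998: Jan 10 1998.

Jan 10 1998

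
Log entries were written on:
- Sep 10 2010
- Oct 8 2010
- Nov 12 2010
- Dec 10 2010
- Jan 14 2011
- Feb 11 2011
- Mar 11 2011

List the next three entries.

These are Fridays at 28- or 35-day spacing (28, 35, 28, 35, 28, 28).
The pattern: 2nd Friday of the month.
2nd Friday of April 2011: Apr 8 2011.
May 2011 — 2nd Friday is May 13 2011.
2nd Friday of June 2011: Jun 10 2011.

Apr 8 2011, May 13 2011, Jun 10 2011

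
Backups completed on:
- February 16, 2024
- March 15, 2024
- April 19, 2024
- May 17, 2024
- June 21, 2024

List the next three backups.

July 19, 2024; August 16, 2024; September 20, 2024

Gaps: 28, 35, 28, 35 days — a mix of 28 and 35. Every date is a Friday.
Each is the 3rd Friday of its month.
July 2024 — 3rd Friday is July 19, 2024.
3rd Friday of August 2024: August 16, 2024.
3rd Friday of September 2024: September 20, 2024.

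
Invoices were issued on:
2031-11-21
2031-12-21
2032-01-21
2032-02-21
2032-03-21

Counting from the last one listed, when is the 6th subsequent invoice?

2032-09-21

The day-of-month is always 21 (30, 31, 31, 29 days between events).
So this recurs on the 21st of each month.
Next: April 2032 → 2032-04-21.
Next: May 2032 → 2032-05-21.
June 2032: 2032-06-21.
Next: July 2032 → 2032-07-21.
Next: August 2032 → 2032-08-21.
Next: September 2032 → 2032-09-21.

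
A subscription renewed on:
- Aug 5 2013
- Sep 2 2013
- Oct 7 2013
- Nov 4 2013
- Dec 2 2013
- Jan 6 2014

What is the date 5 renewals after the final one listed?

These are Mondays at 28- or 35-day spacing (28, 35, 28, 28, 35).
The pattern: 1st Monday of the month.
February 2014 — 1st Monday is Feb 3 2014.
1st Monday of March 2014: Mar 3 2014.
April 2014 — 1st Monday is Apr 7 2014.
1st Monday of May 2014: May 5 2014.
June 2014 — 1st Monday is Jun 2 2014.

Jun 2 2014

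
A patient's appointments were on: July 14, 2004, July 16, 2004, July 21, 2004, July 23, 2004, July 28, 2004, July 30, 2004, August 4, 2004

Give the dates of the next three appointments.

August 6, 2004; August 11, 2004; August 13, 2004

The gap pattern 2, 5, 2, 5, 2, 5 repeats every 2 events.
These are the Wednesdays and Fridays of each week.
Next Friday: August 6, 2004.
The following Wednesday is August 11, 2004.
The following Friday is August 13, 2004.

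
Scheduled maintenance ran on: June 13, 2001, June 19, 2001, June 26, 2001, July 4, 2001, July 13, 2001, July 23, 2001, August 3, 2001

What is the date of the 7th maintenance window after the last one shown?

Gaps: 6, 7, 8, 9, 10, 11 days — each gap is 1 larger than the previous one.
Next gap: 12 days. August 3, 2001 + 12 days = August 15, 2001.
Next gap: 13 days. August 15, 2001 + 13 days = August 28, 2001.
Next gap: 14 days. August 28, 2001 + 14 days = September 11, 2001.
Next gap: 15 days. September 11, 2001 + 15 days = September 26, 2001.
Next gap: 16 days. September 26, 2001 + 16 days = October 12, 2001.
Next gap: 17 days. October 12, 2001 + 17 days = October 29, 2001.
Next gap: 18 days. October 29, 2001 + 18 days = November 16, 2001.

November 16, 2001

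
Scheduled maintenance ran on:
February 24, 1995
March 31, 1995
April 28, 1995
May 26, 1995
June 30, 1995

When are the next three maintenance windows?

Every date is a Friday; gaps 35, 28, 28, 35 days.
Each is the last Friday of its month (at least one falls on the 29th or later, ruling out '4th Friday').
July 1995 ends with Friday July 28, 1995.
August 1995 ends with Friday August 25, 1995.
September 1995 ends with Friday September 29, 1995.

July 28, 1995; August 25, 1995; September 29, 1995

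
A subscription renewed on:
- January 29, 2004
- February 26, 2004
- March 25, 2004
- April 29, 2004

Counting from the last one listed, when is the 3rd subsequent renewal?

July 29, 2004

All Thursdays; the gaps (28, 28, 35) vary with month length.
This is the last Thursday of each month.
Last Thursday of May 2004: May 27, 2004.
Last Thursday of June 2004: June 24, 2004.
Last Thursday of July 2004: July 29, 2004.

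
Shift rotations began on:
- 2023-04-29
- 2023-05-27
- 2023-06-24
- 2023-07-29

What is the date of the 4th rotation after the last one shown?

These are Saturdays with 28, 28, 35-day gaps.
Each is the final Saturday of its month — 2023-04-29 is past the 28th, so '4th Saturday' doesn't fit.
Last Saturday of August 2023: 2023-08-26.
Last Saturday of September 2023: 2023-09-30.
October 2023 ends with Saturday 2023-10-28.
Last Saturday of November 2023: 2023-11-25.

2023-11-25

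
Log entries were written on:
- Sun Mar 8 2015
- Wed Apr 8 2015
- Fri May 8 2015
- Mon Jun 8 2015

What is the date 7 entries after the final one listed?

Fri Jan 8 2016

Gaps: 31, 30, 31 days — not constant. Every event is on the 8th of the month.
Pattern: the 8th of each month.
Next: July 2015 → Wed Jul 8 2015.
Next: August 2015 → Sat Aug 8 2015.
September 2015: Tue Sep 8 2015.
Next: October 2015 → Thu Oct 8 2015.
Next: November 2015 → Sun Nov 8 2015.
Next: December 2015 → Tue Dec 8 2015.
January 2016: Fri Jan 8 2016.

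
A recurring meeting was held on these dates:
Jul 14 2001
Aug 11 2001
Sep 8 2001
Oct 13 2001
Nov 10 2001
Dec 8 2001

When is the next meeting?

These are Saturdays at 28- or 35-day spacing (28, 28, 35, 28, 28).
The pattern: 2nd Saturday of the month.
January 2002 — 2nd Saturday is Jan 12 2002.

Jan 12 2002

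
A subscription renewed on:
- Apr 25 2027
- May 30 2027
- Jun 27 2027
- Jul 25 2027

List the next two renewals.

These are Sundays with 35, 28, 28-day gaps.
Each is the final Sunday of its month — May 30 2027 is past the 28th, so '4th Sunday' doesn't fit.
Last Sunday of August 2027: Aug 29 2027.
September 2027 ends with Sunday Sep 26 2027.

Aug 29 2027, Sep 26 2027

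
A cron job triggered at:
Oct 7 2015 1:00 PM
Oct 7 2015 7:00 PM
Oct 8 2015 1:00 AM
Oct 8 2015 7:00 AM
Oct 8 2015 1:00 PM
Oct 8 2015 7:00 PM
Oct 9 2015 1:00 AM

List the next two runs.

Oct 9 2015 7:00 AM, Oct 9 2015 1:00 PM

Gaps: 6, 6, 6, 6, 6, 6 hours — each event is 6 hours after the previous one.
Oct 9 2015 1:00 AM + 6 h = Oct 9 2015 7:00 AM.
Oct 9 2015 7:00 AM + 6 h = Oct 9 2015 1:00 PM.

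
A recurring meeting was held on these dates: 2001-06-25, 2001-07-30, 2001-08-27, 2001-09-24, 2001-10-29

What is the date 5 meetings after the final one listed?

Every date is a Monday; gaps 35, 28, 28, 35 days.
Each is the last Monday of its month (at least one falls on the 29th or later, ruling out '4th Monday').
November 2001 ends with Monday 2001-11-26.
Last Monday of December 2001: 2001-12-31.
Last Monday of January 2002: 2002-01-28.
Last Monday of February 2002: 2002-02-25.
Last Monday of March 2002: 2002-03-25.

2002-03-25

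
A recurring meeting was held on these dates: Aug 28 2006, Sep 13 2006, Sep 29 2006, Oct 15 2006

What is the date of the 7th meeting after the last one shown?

Feb 4 2007

The spacing is 16, 16, 16 days — always 16 days.
Oct 15 2006 + 16 days = Oct 31 2006.
Oct 31 2006 + 16 days = Nov 16 2006.
Nov 16 2006 + 16 days = Dec 2 2006.
Dec 2 2006 + 16 days = Dec 18 2006.
Dec 18 2006 + 16 days = Jan 3 2007.
Jan 3 2007 + 16 days = Jan 19 2007.
Jan 19 2007 + 16 days = Feb 4 2007.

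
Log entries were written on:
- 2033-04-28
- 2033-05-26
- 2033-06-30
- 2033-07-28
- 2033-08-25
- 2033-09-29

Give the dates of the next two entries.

2033-10-27, 2033-11-24

Every date is a Thursday; gaps 28, 35, 28, 28, 35 days.
Each is the last Thursday of its month (at least one falls on the 29th or later, ruling out '4th Thursday').
October 2033 ends with Thursday 2033-10-27.
November 2033 ends with Thursday 2033-11-24.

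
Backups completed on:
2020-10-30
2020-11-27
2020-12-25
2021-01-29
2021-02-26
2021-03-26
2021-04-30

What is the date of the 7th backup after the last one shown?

Every date is a Friday; gaps 28, 28, 35, 28, 28, 35 days.
Each is the last Friday of its month (at least one falls on the 29th or later, ruling out '4th Friday').
Last Friday of May 2021: 2021-05-28.
Last Friday of June 2021: 2021-06-25.
July 2021 ends with Friday 2021-07-30.
Last Friday of August 2021: 2021-08-27.
September 2021 ends with Friday 2021-09-24.
October 2021 ends with Friday 2021-10-29.
November 2021 ends with Friday 2021-11-26.

2021-11-26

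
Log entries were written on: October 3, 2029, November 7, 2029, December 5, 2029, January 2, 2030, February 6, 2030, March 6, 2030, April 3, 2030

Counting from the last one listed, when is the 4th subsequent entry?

August 7, 2030

All dates are Wednesdays, 35, 28, 28, 35, 28, 28 days apart.
Specifically, the 1st Wednesday of each month.
May 2030 — 1st Wednesday is May 1, 2030.
1st Wednesday of June 2030: June 5, 2030.
July 2030 — 1st Wednesday is July 3, 2030.
1st Wednesday of August 2030: August 7, 2030.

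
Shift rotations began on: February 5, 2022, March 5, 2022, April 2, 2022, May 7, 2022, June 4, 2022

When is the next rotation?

All dates are Saturdays, 28, 28, 35, 28 days apart.
Specifically, the 1st Saturday of each month.
1st Saturday of July 2022: July 2, 2022.

July 2, 2022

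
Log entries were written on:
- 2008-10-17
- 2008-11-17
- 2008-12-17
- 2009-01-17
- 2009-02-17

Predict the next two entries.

2009-03-17, 2009-04-17

Each date is the 17th; the gaps (31, 30, 31, 31) track the month lengths.
The rule is the 17th of each month.
March 2009: 2009-03-17.
April 2009: 2009-04-17.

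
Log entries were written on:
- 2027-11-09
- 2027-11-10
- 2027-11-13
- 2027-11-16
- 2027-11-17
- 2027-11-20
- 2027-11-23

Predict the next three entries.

2027-11-24, 2027-11-27, 2027-11-30

The gap pattern 1, 3, 3, 1, 3, 3 repeats every 3 events.
These are the Tuesdays, Wednesdays and Saturdays of each week.
The following Wednesday is 2027-11-24.
Next Saturday: 2027-11-27.
Next Tuesday: 2027-11-30.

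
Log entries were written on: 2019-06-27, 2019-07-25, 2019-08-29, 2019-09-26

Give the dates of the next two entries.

Every date is a Thursday; gaps 28, 35, 28 days.
Each is the last Thursday of its month (at least one falls on the 29th or later, ruling out '4th Thursday').
Last Thursday of October 2019: 2019-10-31.
November 2019 ends with Thursday 2019-11-28.

2019-10-31, 2019-11-28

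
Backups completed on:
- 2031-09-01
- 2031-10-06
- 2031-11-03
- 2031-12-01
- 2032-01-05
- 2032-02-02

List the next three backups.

These are Mondays at 28- or 35-day spacing (35, 28, 28, 35, 28).
The pattern: 1st Monday of the month.
1st Monday of March 2032: 2032-03-01.
1st Monday of April 2032: 2032-04-05.
May 2032 — 1st Monday is 2032-05-03.

2032-03-01, 2032-04-05, 2032-05-03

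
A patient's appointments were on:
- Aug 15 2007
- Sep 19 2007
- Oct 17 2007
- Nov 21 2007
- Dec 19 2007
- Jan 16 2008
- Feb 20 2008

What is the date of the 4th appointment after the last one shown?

These are Wednesdays at 28- or 35-day spacing (35, 28, 35, 28, 28, 35).
The pattern: 3rd Wednesday of the month.
3rd Wednesday of March 2008: Mar 19 2008.
April 2008 — 3rd Wednesday is Apr 16 2008.
3rd Wednesday of May 2008: May 21 2008.
June 2008 — 3rd Wednesday is Jun 18 2008.

Jun 18 2008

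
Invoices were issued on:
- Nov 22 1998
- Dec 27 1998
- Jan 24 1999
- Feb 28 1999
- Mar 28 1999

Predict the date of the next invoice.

Gaps: 35, 28, 35, 28 days — a mix of 28 and 35. Every date is a Sunday.
Each is the 4th Sunday of its month.
4th Sunday of April 1999: Apr 25 1999.

Apr 25 1999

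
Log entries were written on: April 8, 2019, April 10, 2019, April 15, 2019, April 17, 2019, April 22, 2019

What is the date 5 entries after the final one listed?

May 8, 2019

Every event lands on a Monday or Wednesday (gaps cycle 2, 5, 2, 5).
So the schedule is: every Monday and Wednesday.
Next Wednesday: April 24, 2019.
Next Monday: April 29, 2019.
The following Wednesday is May 1, 2019.
Next Monday: May 6, 2019.
Next Wednesday: May 8, 2019.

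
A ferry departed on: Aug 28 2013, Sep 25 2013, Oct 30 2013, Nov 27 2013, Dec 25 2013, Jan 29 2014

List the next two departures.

Every date is a Wednesday; gaps 28, 35, 28, 28, 35 days.
Each is the last Wednesday of its month (at least one falls on the 29th or later, ruling out '4th Wednesday').
Last Wednesday of February 2014: Feb 26 2014.
Last Wednesday of March 2014: Mar 26 2014.

Feb 26 2014, Mar 26 2014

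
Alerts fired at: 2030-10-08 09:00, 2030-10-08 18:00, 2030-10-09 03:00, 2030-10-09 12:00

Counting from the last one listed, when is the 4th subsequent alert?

2030-10-11 00:00

The interval is a steady 9 hours (9, 9, 9).
2030-10-09 12:00 + 9 h = 2030-10-09 21:00.
2030-10-09 21:00 + 9 h = 2030-10-10 06:00.
2030-10-10 06:00 + 9 h = 2030-10-10 15:00.
2030-10-10 15:00 + 9 h = 2030-10-11 00:00.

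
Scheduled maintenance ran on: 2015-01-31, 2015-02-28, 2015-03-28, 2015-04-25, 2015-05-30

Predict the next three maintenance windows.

Every date is a Saturday; gaps 28, 28, 28, 35 days.
Each is the last Saturday of its month (at least one falls on the 29th or later, ruling out '4th Saturday').
Last Saturday of June 2015: 2015-06-27.
Last Saturday of July 2015: 2015-07-25.
Last Saturday of August 2015: 2015-08-29.

2015-06-27, 2015-07-25, 2015-08-29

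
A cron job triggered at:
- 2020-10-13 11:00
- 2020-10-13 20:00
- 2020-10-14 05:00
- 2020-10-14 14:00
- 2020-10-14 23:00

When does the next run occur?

Spacing: 9, 9, 9, 9 h — constant 9 h.
2020-10-14 23:00 + 9 h = 2020-10-15 08:00.

2020-10-15 08:00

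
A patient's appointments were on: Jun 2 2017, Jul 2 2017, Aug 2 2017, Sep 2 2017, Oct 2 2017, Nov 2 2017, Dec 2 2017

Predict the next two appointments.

Each date is the 2nd; the gaps (30, 31, 31, 30, 31, 30) track the month lengths.
The rule is the 2nd of each month.
January 2018: Jan 2 2018.
February 2018: Feb 2 2018.

Jan 2 2018, Feb 2 2018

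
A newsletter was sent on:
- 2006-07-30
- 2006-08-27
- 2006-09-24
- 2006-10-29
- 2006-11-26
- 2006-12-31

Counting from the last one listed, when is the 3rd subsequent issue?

These are Sundays with 28, 28, 35, 28, 35-day gaps.
Each is the final Sunday of its month — 2006-07-30 is past the 28th, so '4th Sunday' doesn't fit.
Last Sunday of January 2007: 2007-01-28.
Last Sunday of February 2007: 2007-02-25.
March 2007 ends with Sunday 2007-03-25.

2007-03-25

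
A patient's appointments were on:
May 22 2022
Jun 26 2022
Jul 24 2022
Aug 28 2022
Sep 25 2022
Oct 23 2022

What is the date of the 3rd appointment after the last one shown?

These are Sundays at 28- or 35-day spacing (35, 28, 35, 28, 28).
The pattern: 4th Sunday of the month.
November 2022 — 4th Sunday is Nov 27 2022.
December 2022 — 4th Sunday is Dec 25 2022.
January 2023 — 4th Sunday is Jan 22 2023.

Jan 22 2023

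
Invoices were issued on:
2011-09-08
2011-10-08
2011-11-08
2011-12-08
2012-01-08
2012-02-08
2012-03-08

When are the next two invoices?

2012-04-08, 2012-05-08

Gaps: 30, 31, 30, 31, 31, 29 days — not constant. Every event is on the 8th of the month.
Pattern: the 8th of each month.
April 2012: 2012-04-08.
May 2012: 2012-05-08.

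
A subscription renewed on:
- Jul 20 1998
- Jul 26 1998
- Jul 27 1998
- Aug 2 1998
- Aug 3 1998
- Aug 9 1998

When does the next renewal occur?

The gap pattern 6, 1, 6, 1, 6 repeats every 2 events.
These are the Mondays and Sundays of each week.
The following Monday is Aug 10 1998.

Aug 10 1998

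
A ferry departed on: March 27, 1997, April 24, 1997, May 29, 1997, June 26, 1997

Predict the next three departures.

July 31, 1997; August 28, 1997; September 25, 1997

Every date is a Thursday; gaps 28, 35, 28 days.
Each is the last Thursday of its month (at least one falls on the 29th or later, ruling out '4th Thursday').
Last Thursday of July 1997: July 31, 1997.
Last Thursday of August 1997: August 28, 1997.
September 1997 ends with Thursday September 25, 1997.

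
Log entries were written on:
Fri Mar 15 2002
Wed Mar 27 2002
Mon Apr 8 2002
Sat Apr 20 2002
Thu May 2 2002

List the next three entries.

Gaps between consecutive events: 12, 12, 12, 12 days — a constant 12-day interval.
Thu May 2 2002 + 12 days = Tue May 14 2002.
Tue May 14 2002 + 12 days = Sun May 26 2002.
Sun May 26 2002 + 12 days = Fri Jun 7 2002.

Tue May 14 2002, Sun May 26 2002, Fri Jun 7 2002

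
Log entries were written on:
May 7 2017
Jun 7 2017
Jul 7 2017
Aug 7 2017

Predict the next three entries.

Each date is the 7th; the gaps (31, 30, 31) track the month lengths.
The rule is the 7th of each month.
Next: September 2017 → Sep 7 2017.
October 2017: Oct 7 2017.
November 2017: Nov 7 2017.

Sep 7 2017, Oct 7 2017, Nov 7 2017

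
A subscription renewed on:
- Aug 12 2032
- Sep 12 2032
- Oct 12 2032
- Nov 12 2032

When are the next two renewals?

Dec 12 2032, Jan 12 2033

Each date is the 12th; the gaps (31, 30, 31) track the month lengths.
The rule is the 12th of each month.
Next: December 2032 → Dec 12 2032.
Next: January 2033 → Jan 12 2033.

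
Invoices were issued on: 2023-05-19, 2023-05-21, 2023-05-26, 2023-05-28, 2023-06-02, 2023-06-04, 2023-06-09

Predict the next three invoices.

Every event lands on a Friday or Sunday (gaps cycle 2, 5, 2, 5, 2, 5).
So the schedule is: every Friday and Sunday.
Next Sunday: 2023-06-11.
Next Friday: 2023-06-16.
Next Sunday: 2023-06-18.

2023-06-11, 2023-06-16, 2023-06-18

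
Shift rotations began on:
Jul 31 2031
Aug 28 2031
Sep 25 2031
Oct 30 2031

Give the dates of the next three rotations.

All Thursdays; the gaps (28, 28, 35) vary with month length.
This is the last Thursday of each month.
Last Thursday of November 2031: Nov 27 2031.
December 2031 ends with Thursday Dec 25 2031.
January 2032 ends with Thursday Jan 29 2032.

Nov 27 2031, Dec 25 2031, Jan 29 2032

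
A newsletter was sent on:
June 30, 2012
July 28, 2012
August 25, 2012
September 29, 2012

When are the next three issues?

October 27, 2012; November 24, 2012; December 29, 2012

Every date is a Saturday; gaps 28, 28, 35 days.
Each is the last Saturday of its month (at least one falls on the 29th or later, ruling out '4th Saturday').
Last Saturday of October 2012: October 27, 2012.
Last Saturday of November 2012: November 24, 2012.
Last Saturday of December 2012: December 29, 2012.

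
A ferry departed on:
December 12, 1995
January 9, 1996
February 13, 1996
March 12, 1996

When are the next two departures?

April 9, 1996; May 14, 1996

These are Tuesdays at 28- or 35-day spacing (28, 35, 28).
The pattern: 2nd Tuesday of the month.
2nd Tuesday of April 1996: April 9, 1996.
May 1996 — 2nd Tuesday is May 14, 1996.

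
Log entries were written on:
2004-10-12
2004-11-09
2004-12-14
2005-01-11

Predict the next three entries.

2005-02-08, 2005-03-08, 2005-04-12

These are Tuesdays at 28- or 35-day spacing (28, 35, 28).
The pattern: 2nd Tuesday of the month.
2nd Tuesday of February 2005: 2005-02-08.
2nd Tuesday of March 2005: 2005-03-08.
2nd Tuesday of April 2005: 2005-04-12.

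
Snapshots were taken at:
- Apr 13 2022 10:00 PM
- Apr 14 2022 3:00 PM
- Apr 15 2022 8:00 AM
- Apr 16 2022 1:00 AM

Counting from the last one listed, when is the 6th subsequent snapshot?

Apr 20 2022 7:00 AM

Spacing: 17, 17, 17 h — constant 17 h.
Apr 16 2022 1:00 AM + 17 h = Apr 16 2022 6:00 PM.
Apr 16 2022 6:00 PM + 17 h = Apr 17 2022 11:00 AM.
Apr 17 2022 11:00 AM + 17 h = Apr 18 2022 4:00 AM.
Apr 18 2022 4:00 AM + 17 h = Apr 18 2022 9:00 PM.
Apr 18 2022 9:00 PM + 17 h = Apr 19 2022 2:00 PM.
Apr 19 2022 2:00 PM + 17 h = Apr 20 2022 7:00 AM.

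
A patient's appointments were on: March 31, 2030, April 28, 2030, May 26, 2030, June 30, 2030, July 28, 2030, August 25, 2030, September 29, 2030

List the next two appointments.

October 27, 2030; November 24, 2030

All Sundays; the gaps (28, 28, 35, 28, 28, 35) vary with month length.
This is the last Sunday of each month.
October 2030 ends with Sunday October 27, 2030.
Last Sunday of November 2030: November 24, 2030.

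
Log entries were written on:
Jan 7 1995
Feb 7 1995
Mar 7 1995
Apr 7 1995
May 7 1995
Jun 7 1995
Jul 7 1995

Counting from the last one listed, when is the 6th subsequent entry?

Jan 7 1996

Gaps: 31, 28, 31, 30, 31, 30 days — not constant. Every event is on the 7th of the month.
Pattern: the 7th of each month.
Next: August 1995 → Aug 7 1995.
Next: September 1995 → Sep 7 1995.
Next: October 1995 → Oct 7 1995.
Next: November 1995 → Nov 7 1995.
December 1995: Dec 7 1995.
Next: January 1996 → Jan 7 1996.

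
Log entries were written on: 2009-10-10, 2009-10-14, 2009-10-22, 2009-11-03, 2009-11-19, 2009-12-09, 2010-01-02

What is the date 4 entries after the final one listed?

Gaps: 4, 8, 12, 16, 20, 24 days — each gap is 4 larger than the previous one.
Next gap: 28 days. 2010-01-02 + 28 days = 2010-01-30.
Next gap: 32 days. 2010-01-30 + 32 days = 2010-03-03.
Next gap: 36 days. 2010-03-03 + 36 days = 2010-04-08.
Next gap: 40 days. 2010-04-08 + 40 days = 2010-05-18.

2010-05-18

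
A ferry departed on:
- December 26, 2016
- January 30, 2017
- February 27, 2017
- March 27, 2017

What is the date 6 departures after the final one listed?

September 25, 2017

Every date is a Monday; gaps 35, 28, 28 days.
Each is the last Monday of its month (at least one falls on the 29th or later, ruling out '4th Monday').
April 2017 ends with Monday April 24, 2017.
Last Monday of May 2017: May 29, 2017.
Last Monday of June 2017: June 26, 2017.
Last Monday of July 2017: July 31, 2017.
August 2017 ends with Monday August 28, 2017.
Last Monday of September 2017: September 25, 2017.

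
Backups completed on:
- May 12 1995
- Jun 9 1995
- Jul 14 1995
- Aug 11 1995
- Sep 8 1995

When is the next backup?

These are Fridays at 28- or 35-day spacing (28, 35, 28, 28).
The pattern: 2nd Friday of the month.
2nd Friday of October 1995: Oct 13 1995.

Oct 13 1995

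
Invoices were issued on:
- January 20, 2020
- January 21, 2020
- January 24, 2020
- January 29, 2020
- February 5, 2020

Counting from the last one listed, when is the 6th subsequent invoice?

The spacing grows by 2 each time: 1, 3, 5, 7 days.
Next gap: 9 days. February 5, 2020 + 9 days = February 14, 2020.
Next gap: 11 days. February 14, 2020 + 11 days = February 25, 2020.
Next gap: 13 days. February 25, 2020 + 13 days = March 9, 2020.
Next gap: 15 days. March 9, 2020 + 15 days = March 24, 2020.
Next gap: 17 days. March 24, 2020 + 17 days = April 10, 2020.
Next gap: 19 days. April 10, 2020 + 19 days = April 29, 2020.

April 29, 2020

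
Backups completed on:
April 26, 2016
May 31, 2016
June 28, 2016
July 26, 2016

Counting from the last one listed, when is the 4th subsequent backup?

Every date is a Tuesday; gaps 35, 28, 28 days.
Each is the last Tuesday of its month (at least one falls on the 29th or later, ruling out '4th Tuesday').
Last Tuesday of August 2016: August 30, 2016.
Last Tuesday of September 2016: September 27, 2016.
Last Tuesday of October 2016: October 25, 2016.
November 2016 ends with Tuesday November 29, 2016.

November 29, 2016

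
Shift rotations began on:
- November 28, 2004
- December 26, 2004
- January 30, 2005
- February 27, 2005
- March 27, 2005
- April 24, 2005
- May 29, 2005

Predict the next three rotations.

June 26, 2005; July 31, 2005; August 28, 2005

These are Sundays with 28, 35, 28, 28, 28, 35-day gaps.
Each is the final Sunday of its month — January 30, 2005 is past the 28th, so '4th Sunday' doesn't fit.
Last Sunday of June 2005: June 26, 2005.
July 2005 ends with Sunday July 31, 2005.
Last Sunday of August 2005: August 28, 2005.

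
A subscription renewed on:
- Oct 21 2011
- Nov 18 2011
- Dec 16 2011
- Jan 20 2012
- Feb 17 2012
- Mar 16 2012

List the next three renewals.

Apr 20 2012, May 18 2012, Jun 15 2012

All dates are Fridays, 28, 28, 35, 28, 28 days apart.
Specifically, the 3rd Friday of each month.
April 2012 — 3rd Friday is Apr 20 2012.
May 2012 — 3rd Friday is May 18 2012.
June 2012 — 3rd Friday is Jun 15 2012.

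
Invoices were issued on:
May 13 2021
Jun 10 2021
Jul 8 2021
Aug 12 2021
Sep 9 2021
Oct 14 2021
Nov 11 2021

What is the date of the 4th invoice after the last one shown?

Mar 10 2022

Gaps: 28, 28, 35, 28, 35, 28 days — a mix of 28 and 35. Every date is a Thursday.
Each is the 2nd Thursday of its month.
December 2021 — 2nd Thursday is Dec 9 2021.
January 2022 — 2nd Thursday is Jan 13 2022.
2nd Thursday of February 2022: Feb 10 2022.
March 2022 — 2nd Thursday is Mar 10 2022.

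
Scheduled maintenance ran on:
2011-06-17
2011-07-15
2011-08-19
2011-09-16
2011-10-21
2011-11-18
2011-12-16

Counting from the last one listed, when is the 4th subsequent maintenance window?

2012-04-20

These are Fridays at 28- or 35-day spacing (28, 35, 28, 35, 28, 28).
The pattern: 3rd Friday of the month.
3rd Friday of January 2012: 2012-01-20.
February 2012 — 3rd Friday is 2012-02-17.
March 2012 — 3rd Friday is 2012-03-16.
April 2012 — 3rd Friday is 2012-04-20.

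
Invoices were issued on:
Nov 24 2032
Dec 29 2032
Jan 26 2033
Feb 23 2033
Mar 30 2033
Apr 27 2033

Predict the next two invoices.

May 25 2033, Jun 29 2033

Every date is a Wednesday; gaps 35, 28, 28, 35, 28 days.
Each is the last Wednesday of its month (at least one falls on the 29th or later, ruling out '4th Wednesday').
Last Wednesday of May 2033: May 25 2033.
June 2033 ends with Wednesday Jun 29 2033.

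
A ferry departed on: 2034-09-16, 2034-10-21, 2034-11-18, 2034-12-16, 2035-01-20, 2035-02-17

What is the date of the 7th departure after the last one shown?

2035-09-15

These are Saturdays at 28- or 35-day spacing (35, 28, 28, 35, 28).
The pattern: 3rd Saturday of the month.
3rd Saturday of March 2035: 2035-03-17.
3rd Saturday of April 2035: 2035-04-21.
3rd Saturday of May 2035: 2035-05-19.
3rd Saturday of June 2035: 2035-06-16.
July 2035 — 3rd Saturday is 2035-07-21.
3rd Saturday of August 2035: 2035-08-18.
September 2035 — 3rd Saturday is 2035-09-15.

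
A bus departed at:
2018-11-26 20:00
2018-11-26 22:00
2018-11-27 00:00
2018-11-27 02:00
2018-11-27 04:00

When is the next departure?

2018-11-27 06:00

Spacing: 2, 2, 2, 2 h — constant 2 h.
2018-11-27 04:00 + 2 h = 2018-11-27 06:00.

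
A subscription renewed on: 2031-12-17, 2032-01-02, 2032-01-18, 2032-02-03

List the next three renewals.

The spacing is 16, 16, 16 days — always 16 days.
2032-02-03 + 16 days = 2032-02-19.
2032-02-19 + 16 days = 2032-03-06.
2032-03-06 + 16 days = 2032-03-22.

2032-02-19, 2032-03-06, 2032-03-22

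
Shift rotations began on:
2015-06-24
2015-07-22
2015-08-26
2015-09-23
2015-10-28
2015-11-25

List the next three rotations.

These are Wednesdays at 28- or 35-day spacing (28, 35, 28, 35, 28).
The pattern: 4th Wednesday of the month.
December 2015 — 4th Wednesday is 2015-12-23.
4th Wednesday of January 2016: 2016-01-27.
4th Wednesday of February 2016: 2016-02-24.

2015-12-23, 2016-01-27, 2016-02-24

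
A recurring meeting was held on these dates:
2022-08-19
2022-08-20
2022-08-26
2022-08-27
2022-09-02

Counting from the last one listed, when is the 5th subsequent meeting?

Gaps: 1, 6, 1, 6 days — not constant, but cyclic with period 2.
The events fall on every Friday and Saturday.
Next Saturday: 2022-09-03.
Next Friday: 2022-09-09.
The following Saturday is 2022-09-10.
Next Friday: 2022-09-16.
Next Saturday: 2022-09-17.

2022-09-17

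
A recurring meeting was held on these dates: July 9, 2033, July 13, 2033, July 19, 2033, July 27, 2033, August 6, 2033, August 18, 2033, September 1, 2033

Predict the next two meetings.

September 17, 2033; October 5, 2033

Gaps: 4, 6, 8, 10, 12, 14 days — each gap is 2 larger than the previous one.
Next gap: 16 days. September 1, 2033 + 16 days = September 17, 2033.
Next gap: 18 days. September 17, 2033 + 18 days = October 5, 2033.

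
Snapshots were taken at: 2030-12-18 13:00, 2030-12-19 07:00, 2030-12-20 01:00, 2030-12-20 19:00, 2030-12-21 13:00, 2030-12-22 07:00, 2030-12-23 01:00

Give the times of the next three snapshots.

Gaps: 18, 18, 18, 18, 18, 18 hours — each event is 18 hours after the previous one.
2030-12-23 01:00 + 18 h = 2030-12-23 19:00.
2030-12-23 19:00 + 18 h = 2030-12-24 13:00.
2030-12-24 13:00 + 18 h = 2030-12-25 07:00.

2030-12-23 19:00, 2030-12-24 13:00, 2030-12-25 07:00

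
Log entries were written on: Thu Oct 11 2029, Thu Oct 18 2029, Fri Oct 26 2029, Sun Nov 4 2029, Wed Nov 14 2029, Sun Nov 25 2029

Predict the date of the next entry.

Gaps: 7, 8, 9, 10, 11 days — each gap is 1 larger than the previous one.
Next gap: 12 days. Sun Nov 25 2029 + 12 days = Fri Dec 7 2029.

Fri Dec 7 2029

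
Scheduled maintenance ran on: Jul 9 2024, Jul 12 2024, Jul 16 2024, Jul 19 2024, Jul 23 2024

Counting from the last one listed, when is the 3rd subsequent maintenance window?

Aug 2 2024

The gap pattern 3, 4, 3, 4 repeats every 2 events.
These are the Tuesdays and Fridays of each week.
The following Friday is Jul 26 2024.
Next Tuesday: Jul 30 2024.
The following Friday is Aug 2 2024.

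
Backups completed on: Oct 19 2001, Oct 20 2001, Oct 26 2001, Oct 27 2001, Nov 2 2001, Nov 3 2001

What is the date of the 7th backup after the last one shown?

Gaps: 1, 6, 1, 6, 1 days — not constant, but cyclic with period 2.
The events fall on every Friday and Saturday.
The following Friday is Nov 9 2001.
Next Saturday: Nov 10 2001.
The following Friday is Nov 16 2001.
The following Saturday is Nov 17 2001.
The following Friday is Nov 23 2001.
The following Saturday is Nov 24 2001.
The following Friday is Nov 30 2001.

Nov 30 2001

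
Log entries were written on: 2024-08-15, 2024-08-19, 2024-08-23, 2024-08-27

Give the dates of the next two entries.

2024-08-31, 2024-09-04

Every event comes 4 days after the last (4, 4, 4).
2024-08-27 + 4 days = 2024-08-31.
2024-08-31 + 4 days = 2024-09-04.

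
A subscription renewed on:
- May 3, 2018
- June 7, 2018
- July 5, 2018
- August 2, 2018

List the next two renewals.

September 6, 2018; October 4, 2018

Gaps: 35, 28, 28 days — a mix of 28 and 35. Every date is a Thursday.
Each is the 1st Thursday of its month.
September 2018 — 1st Thursday is September 6, 2018.
October 2018 — 1st Thursday is October 4, 2018.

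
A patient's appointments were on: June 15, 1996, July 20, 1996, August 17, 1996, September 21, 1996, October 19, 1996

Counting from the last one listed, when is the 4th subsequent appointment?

February 15, 1997

Gaps: 35, 28, 35, 28 days — a mix of 28 and 35. Every date is a Saturday.
Each is the 3rd Saturday of its month.
November 1996 — 3rd Saturday is November 16, 1996.
3rd Saturday of December 1996: December 21, 1996.
January 1997 — 3rd Saturday is January 18, 1997.
February 1997 — 3rd Saturday is February 15, 1997.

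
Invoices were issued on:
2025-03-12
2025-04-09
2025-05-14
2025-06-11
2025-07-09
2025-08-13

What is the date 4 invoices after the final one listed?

These are Wednesdays at 28- or 35-day spacing (28, 35, 28, 28, 35).
The pattern: 2nd Wednesday of the month.
2nd Wednesday of September 2025: 2025-09-10.
October 2025 — 2nd Wednesday is 2025-10-08.
2nd Wednesday of November 2025: 2025-11-12.
December 2025 — 2nd Wednesday is 2025-12-10.

2025-12-10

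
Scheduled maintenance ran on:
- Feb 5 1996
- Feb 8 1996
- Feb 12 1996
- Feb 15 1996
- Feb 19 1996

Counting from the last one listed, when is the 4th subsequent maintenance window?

Mar 4 1996

Gaps: 3, 4, 3, 4 days — not constant, but cyclic with period 2.
The events fall on every Monday and Thursday.
Next Thursday: Feb 22 1996.
Next Monday: Feb 26 1996.
The following Thursday is Feb 29 1996.
Next Monday: Mar 4 1996.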